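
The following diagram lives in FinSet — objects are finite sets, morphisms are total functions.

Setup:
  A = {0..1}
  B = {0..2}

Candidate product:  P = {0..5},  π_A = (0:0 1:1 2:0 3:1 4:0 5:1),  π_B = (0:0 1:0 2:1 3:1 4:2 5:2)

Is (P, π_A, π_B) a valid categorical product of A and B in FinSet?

Answer: VALID PRODUCT

Derivation:
|A|·|B| = 2·3 = 6;  |P| = 6
Check the pairing map k ↦ (π_A(k), π_B(k)):
  0 : (0,0)
  1 : (1,0)
  2 : (0,1)
  3 : (1,1)
  4 : (0,2)
  5 : (1,2)
distinct pairs in image: 6 / 6 needed
  → bijection onto A×B; projections well-typed.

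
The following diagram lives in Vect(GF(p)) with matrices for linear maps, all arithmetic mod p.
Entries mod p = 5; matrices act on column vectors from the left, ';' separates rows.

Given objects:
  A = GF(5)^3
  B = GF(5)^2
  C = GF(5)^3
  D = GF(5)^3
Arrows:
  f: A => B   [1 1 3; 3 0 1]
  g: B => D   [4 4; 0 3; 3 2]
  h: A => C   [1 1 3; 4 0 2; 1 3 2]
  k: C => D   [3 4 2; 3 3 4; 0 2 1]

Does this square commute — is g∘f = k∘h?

Answer: COMMUTES

Trace:
1) trace f;g:
  e0=(1,0,0) f=>(1,3) g=>(1,4,4)
  e1=(0,1,0) f=>(1,0) g=>(4,0,3)
  e2=(0,0,1) f=>(3,1) g=>(1,3,1)
  composite₁ = [1 4 1; 4 0 3; 4 3 1]
2) trace h;k:
  e0=(1,0,0) h=>(1,4,1) k=>(1,4,4)
  e1=(0,1,0) h=>(1,0,3) k=>(4,0,3)
  e2=(0,0,1) h=>(3,2,2) k=>(1,3,1)
  composite₂ = [1 4 1; 4 0 3; 4 3 1]
Equal? YES — commutes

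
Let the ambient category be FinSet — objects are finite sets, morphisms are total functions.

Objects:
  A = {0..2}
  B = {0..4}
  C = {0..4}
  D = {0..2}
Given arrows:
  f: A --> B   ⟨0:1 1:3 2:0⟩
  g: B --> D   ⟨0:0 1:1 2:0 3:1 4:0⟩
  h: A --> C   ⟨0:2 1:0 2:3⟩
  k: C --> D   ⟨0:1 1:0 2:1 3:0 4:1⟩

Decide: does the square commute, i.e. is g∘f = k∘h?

Answer: COMMUTES

Trace:
1) trace f;g:
  0 f-->1 g-->1
  1 f-->3 g-->1
  2 f-->0 g-->0
  ⟦path⟧₁ = ⟨0:1 1:1 2:0⟩
2) trace h;k:
  0 h-->2 k-->1
  1 h-->0 k-->1
  2 h-->3 k-->0
  ⟦path⟧₂ = ⟨0:1 1:1 2:0⟩
Equal? YES — commutes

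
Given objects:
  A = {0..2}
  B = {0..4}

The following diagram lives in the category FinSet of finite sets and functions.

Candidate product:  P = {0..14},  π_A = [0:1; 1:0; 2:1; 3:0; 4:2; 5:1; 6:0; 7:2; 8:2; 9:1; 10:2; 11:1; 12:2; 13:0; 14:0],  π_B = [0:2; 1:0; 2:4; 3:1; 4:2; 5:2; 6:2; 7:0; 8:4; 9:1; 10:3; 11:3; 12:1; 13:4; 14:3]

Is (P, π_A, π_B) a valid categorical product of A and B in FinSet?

Answer: NOT A VALID PRODUCT — duplicate pair at indices 5,0

Trace:
|A|·|B| = 3·5 = 15;  |P| = 15
Check the pairing map k ↦ (π_A(k), π_B(k)):
  0 : (1,2)
  1 : (0,0)
  2 : (1,4)
  3 : (0,1)
  4 : (2,2)
  5 : (1,2)  ✗ repeats pair of k=0
  6 : (0,2)
  7 : (2,0)
  8 : (2,4)
  9 : (1,1)
  10 : (2,3)
  11 : (1,3)
  12 : (2,1)
  13 : (0,4)
  14 : (0,3)
distinct pairs in image: 14 / 15 needed
  → (1,2) hit at k=0 and k=5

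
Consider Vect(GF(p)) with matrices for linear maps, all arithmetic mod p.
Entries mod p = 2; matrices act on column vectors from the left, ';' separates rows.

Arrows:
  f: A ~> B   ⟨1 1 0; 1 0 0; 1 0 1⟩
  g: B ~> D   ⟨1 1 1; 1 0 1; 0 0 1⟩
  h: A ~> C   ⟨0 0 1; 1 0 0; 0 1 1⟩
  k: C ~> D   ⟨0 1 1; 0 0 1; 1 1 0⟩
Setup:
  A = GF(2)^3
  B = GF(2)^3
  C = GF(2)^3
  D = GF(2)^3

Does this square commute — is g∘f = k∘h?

Answer: COMMUTES

Trace:
Along f;g (path 1):
  e0=(1,0,0) f~>(1,1,1) g~>(1,0,1)
  e1=(0,1,0) f~>(1,0,0) g~>(1,1,0)
  e2=(0,0,1) f~>(0,0,1) g~>(1,1,1)
  ⟦path⟧₁ = ⟨1 1 1; 0 1 1; 1 0 1⟩
Along h;k (path 2):
  e0=(1,0,0) h~>(0,1,0) k~>(1,0,1)
  e1=(0,1,0) h~>(0,0,1) k~>(1,1,0)
  e2=(0,0,1) h~>(1,0,1) k~>(1,1,1)
  ⟦path⟧₂ = ⟨1 1 1; 0 1 1; 1 0 1⟩
Equal? YES — commutes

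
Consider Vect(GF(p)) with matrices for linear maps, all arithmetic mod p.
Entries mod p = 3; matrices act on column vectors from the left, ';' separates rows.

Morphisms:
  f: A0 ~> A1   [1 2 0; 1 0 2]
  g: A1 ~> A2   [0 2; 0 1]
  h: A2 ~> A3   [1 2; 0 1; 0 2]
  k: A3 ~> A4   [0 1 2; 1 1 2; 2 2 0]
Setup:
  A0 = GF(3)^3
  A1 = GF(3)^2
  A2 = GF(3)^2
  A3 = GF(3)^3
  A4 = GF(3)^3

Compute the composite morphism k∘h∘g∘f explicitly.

  e0=(1,0,0) f~>(1,1) g~>(2,1) h~>(1,1,2) k~>(2,0,1)
  e1=(0,1,0) f~>(2,0) g~>(0,0) h~>(0,0,0) k~>(0,0,0)
  e2=(0,0,1) f~>(0,2) g~>(1,2) h~>(2,2,1) k~>(1,0,2)
composite: [2 0 1; 0 0 0; 1 0 2]

Answer: [2 0 1; 0 0 0; 1 0 2]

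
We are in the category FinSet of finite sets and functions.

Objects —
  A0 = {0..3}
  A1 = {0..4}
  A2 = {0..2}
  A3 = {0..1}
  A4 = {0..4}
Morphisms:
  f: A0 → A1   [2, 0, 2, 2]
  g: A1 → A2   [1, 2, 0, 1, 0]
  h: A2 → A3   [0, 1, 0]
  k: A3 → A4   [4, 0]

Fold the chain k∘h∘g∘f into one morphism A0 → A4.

  0 f→2 g→0 h→0 k→4
  1 f→0 g→1 h→1 k→0
  2 f→2 g→0 h→0 k→4
  3 f→2 g→0 h→0 k→4
result: [4, 0, 4, 4]

Answer: [4, 0, 4, 4]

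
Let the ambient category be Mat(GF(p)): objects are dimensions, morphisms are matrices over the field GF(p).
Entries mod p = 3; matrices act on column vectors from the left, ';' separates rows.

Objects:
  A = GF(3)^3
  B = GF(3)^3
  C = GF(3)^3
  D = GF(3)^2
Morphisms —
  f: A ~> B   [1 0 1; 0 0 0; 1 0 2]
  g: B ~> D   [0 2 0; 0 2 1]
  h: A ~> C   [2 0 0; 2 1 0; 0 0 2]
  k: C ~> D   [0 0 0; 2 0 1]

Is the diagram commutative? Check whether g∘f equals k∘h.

Along f;g (path 1):
  e0=[1,0,0] f~>[1,0,1] g~>[0,1]
  e1=[0,1,0] f~>[0,0,0] g~>[0,0]
  e2=[0,0,1] f~>[1,0,2] g~>[0,2]
  result₁ = [0 0 0; 1 0 2]
Along h;k (path 2):
  e0=[1,0,0] h~>[2,2,0] k~>[0,1]
  e1=[0,1,0] h~>[0,1,0] k~>[0,0]
  e2=[0,0,1] h~>[0,0,2] k~>[0,2]
  result₂ = [0 0 0; 1 0 2]
Equal? same morphism ✓

Answer: COMMUTES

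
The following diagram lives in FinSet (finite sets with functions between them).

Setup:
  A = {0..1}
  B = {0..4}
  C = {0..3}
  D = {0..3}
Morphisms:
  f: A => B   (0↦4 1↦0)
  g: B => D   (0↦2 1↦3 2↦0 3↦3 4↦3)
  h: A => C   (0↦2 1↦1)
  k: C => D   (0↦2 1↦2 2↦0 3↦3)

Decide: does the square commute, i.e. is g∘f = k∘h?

Along f;g (path 1):
  0 f=>4 g=>3
  1 f=>0 g=>2
  ⟦path⟧₁ = (0↦3 1↦2)
Along h;k (path 2):
  0 h=>2 k=>0
  1 h=>1 k=>2
  ⟦path⟧₂ = (0↦0 1↦2)
Equal? distinct morphisms ✗

Answer: DOES NOT COMMUTE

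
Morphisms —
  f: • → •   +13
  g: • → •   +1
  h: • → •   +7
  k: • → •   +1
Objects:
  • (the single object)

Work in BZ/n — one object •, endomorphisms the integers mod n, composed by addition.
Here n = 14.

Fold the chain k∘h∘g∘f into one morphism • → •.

Answer: +8

Derivation:
  0 +13≡13 +1≡0 +7≡7 +1≡8  (mod 14)
result: +8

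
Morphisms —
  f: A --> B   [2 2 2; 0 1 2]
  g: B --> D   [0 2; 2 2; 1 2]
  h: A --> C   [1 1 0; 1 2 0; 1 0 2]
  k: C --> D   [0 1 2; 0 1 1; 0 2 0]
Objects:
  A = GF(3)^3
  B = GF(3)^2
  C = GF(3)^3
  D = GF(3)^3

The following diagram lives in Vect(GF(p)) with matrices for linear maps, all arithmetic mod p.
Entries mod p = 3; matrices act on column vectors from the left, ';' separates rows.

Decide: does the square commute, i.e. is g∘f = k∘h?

Answer: DOES NOT COMMUTE

Derivation:
1) trace f;g:
  e0=(1,0,0) f-->(2,0) g-->(0,1,2)
  e1=(0,1,0) f-->(2,1) g-->(2,0,1)
  e2=(0,0,1) f-->(2,2) g-->(1,2,0)
  result₁ = [0 2 1; 1 0 2; 2 1 0]
2) trace h;k:
  e0=(1,0,0) h-->(1,1,1) k-->(0,2,2)
  e1=(0,1,0) h-->(1,2,0) k-->(2,2,1)
  e2=(0,0,1) h-->(0,0,2) k-->(1,2,0)
  result₂ = [0 2 1; 2 2 2; 2 1 0]
Equal? NO — does not commute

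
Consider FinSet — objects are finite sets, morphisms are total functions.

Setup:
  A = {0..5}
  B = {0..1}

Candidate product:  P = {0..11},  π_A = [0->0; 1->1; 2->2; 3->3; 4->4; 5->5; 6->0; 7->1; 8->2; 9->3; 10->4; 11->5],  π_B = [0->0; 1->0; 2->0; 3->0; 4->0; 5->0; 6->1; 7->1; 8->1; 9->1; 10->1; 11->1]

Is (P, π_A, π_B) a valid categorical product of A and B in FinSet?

Answer: VALID PRODUCT

Derivation:
|A|·|B| = 6·2 = 12;  |P| = 12
Check the pairing map k ↦ (π_A(k), π_B(k)):
  0 -> (0,0)
  1 -> (1,0)
  2 -> (2,0)
  3 -> (3,0)
  4 -> (4,0)
  5 -> (5,0)
  6 -> (0,1)
  7 -> (1,1)
  8 -> (2,1)
  9 -> (3,1)
  10 -> (4,1)
  11 -> (5,1)
distinct pairs in image: 12 / 12 needed
  → bijection onto A×B; projections well-typed.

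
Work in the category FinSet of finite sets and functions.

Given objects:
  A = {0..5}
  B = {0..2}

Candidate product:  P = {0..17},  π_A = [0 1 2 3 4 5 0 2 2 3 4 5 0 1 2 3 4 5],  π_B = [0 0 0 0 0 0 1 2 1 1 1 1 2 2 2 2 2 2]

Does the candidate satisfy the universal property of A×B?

Answer: NOT A VALID PRODUCT — duplicate pair at indices 14,7

Trace:
|A|·|B| = 6·3 = 18;  |P| = 18
Check the pairing map k ↦ (π_A(k), π_B(k)):
  0 : (0,0)
  1 : (1,0)
  2 : (2,0)
  3 : (3,0)
  4 : (4,0)
  5 : (5,0)
  6 : (0,1)
  7 : (2,2)
  8 : (2,1)
  9 : (3,1)
  10 : (4,1)
  11 : (5,1)
  12 : (0,2)
  13 : (1,2)
  14 : (2,2)  ✗ repeats pair of k=7
  15 : (3,2)
  16 : (4,2)
  17 : (5,2)
distinct pairs in image: 17 / 18 needed
  → (2,2) hit at k=7 and k=14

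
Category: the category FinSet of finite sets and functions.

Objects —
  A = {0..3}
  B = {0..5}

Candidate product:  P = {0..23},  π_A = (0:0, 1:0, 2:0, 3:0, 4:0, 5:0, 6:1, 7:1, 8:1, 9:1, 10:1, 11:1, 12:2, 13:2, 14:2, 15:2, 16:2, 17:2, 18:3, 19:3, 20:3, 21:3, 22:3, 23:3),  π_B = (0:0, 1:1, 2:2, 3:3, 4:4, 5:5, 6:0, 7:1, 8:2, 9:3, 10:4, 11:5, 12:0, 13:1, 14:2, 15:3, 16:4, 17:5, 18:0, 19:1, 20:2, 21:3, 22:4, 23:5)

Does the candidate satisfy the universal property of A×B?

Answer: VALID PRODUCT

Work:
|A|·|B| = 4·6 = 24;  |P| = 24
Check the pairing map k ↦ (π_A(k), π_B(k)):
  0 : (0,0)
  1 : (0,1)
  2 : (0,2)
  3 : (0,3)
  4 : (0,4)
  5 : (0,5)
  6 : (1,0)
  7 : (1,1)
  8 : (1,2)
  9 : (1,3)
  10 : (1,4)
  11 : (1,5)
  12 : (2,0)
  13 : (2,1)
  14 : (2,2)
  15 : (2,3)
  16 : (2,4)
  17 : (2,5)
  18 : (3,0)
  19 : (3,1)
  20 : (3,2)
  21 : (3,3)
  22 : (3,4)
  23 : (3,5)
distinct pairs in image: 24 / 24 needed
  → bijection onto A×B; projections well-typed.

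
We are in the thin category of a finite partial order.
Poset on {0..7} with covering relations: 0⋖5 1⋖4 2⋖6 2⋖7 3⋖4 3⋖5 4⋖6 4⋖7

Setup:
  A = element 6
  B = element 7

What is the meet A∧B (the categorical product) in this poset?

Answer: NO MEET EXISTS

Derivation:
Common predecessors of 6,7: {1,2,3,4}
  maximal lower bounds 2 and 4 are incomparable: neither 2<=4 nor 4<=2
→ no greatest lower bound exists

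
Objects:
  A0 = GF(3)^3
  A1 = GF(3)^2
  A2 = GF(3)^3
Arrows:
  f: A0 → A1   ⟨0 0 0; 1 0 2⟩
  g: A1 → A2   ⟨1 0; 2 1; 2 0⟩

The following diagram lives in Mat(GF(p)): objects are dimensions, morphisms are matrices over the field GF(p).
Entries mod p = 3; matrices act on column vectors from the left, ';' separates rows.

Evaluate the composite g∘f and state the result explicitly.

  e0=[1,0,0] f→[0,1] g→[0,1,0]
  e1=[0,1,0] f→[0,0] g→[0,0,0]
  e2=[0,0,1] f→[0,2] g→[0,2,0]
result: ⟨0 0 0; 1 0 2; 0 0 0⟩

Answer: ⟨0 0 0; 1 0 2; 0 0 0⟩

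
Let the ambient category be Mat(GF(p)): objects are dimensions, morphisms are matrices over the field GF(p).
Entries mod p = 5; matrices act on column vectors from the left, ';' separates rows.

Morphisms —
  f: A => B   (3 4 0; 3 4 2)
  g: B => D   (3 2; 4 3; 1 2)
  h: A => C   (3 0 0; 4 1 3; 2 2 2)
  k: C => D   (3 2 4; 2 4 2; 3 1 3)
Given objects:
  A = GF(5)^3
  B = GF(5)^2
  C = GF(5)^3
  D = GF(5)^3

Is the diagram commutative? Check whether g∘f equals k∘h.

Answer: COMMUTES

Trace:
Along f;g (path 1):
  e0=[1,0,0] f=>[3,3] g=>[0,1,4]
  e1=[0,1,0] f=>[4,4] g=>[0,3,2]
  e2=[0,0,1] f=>[0,2] g=>[4,1,4]
  ⟦path⟧₁ = (0 0 4; 1 3 1; 4 2 4)
Along h;k (path 2):
  e0=[1,0,0] h=>[3,4,2] k=>[0,1,4]
  e1=[0,1,0] h=>[0,1,2] k=>[0,3,2]
  e2=[0,0,1] h=>[0,3,2] k=>[4,1,4]
  ⟦path⟧₂ = (0 0 4; 1 3 1; 4 2 4)
Equal? same morphism ✓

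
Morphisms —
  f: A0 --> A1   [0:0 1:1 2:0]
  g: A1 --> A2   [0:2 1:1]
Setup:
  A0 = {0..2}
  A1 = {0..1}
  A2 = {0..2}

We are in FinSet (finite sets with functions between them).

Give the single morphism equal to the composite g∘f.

  0 f-->0 g-->2
  1 f-->1 g-->1
  2 f-->0 g-->2
composite: [0:2 1:1 2:2]

Answer: [0:2 1:1 2:2]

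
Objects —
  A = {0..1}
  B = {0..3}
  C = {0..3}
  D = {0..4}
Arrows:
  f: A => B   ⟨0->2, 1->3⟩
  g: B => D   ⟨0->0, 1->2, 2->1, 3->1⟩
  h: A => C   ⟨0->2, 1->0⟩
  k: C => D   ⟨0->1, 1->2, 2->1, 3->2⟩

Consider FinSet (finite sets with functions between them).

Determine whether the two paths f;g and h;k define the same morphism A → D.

Answer: COMMUTES

Trace:
Along f;g (path 1):
  0 f=>2 g=>1
  1 f=>3 g=>1
  composite₁ = ⟨0->1, 1->1⟩
Along h;k (path 2):
  0 h=>2 k=>1
  1 h=>0 k=>1
  composite₂ = ⟨0->1, 1->1⟩
Equal? same morphism ✓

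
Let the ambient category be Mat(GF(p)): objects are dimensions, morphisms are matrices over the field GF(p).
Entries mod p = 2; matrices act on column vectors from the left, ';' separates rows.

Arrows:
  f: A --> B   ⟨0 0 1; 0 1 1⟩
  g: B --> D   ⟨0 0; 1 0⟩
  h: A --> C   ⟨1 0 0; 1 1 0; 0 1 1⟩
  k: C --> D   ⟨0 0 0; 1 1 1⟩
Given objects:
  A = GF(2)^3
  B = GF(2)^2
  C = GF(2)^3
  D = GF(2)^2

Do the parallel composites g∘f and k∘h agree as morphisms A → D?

Along f;g (path 1):
  e0=(1,0,0) f-->(0,0) g-->(0,0)
  e1=(0,1,0) f-->(0,1) g-->(0,0)
  e2=(0,0,1) f-->(1,1) g-->(0,1)
  ⟦path⟧₁ = ⟨0 0 0; 0 0 1⟩
Along h;k (path 2):
  e0=(1,0,0) h-->(1,1,0) k-->(0,0)
  e1=(0,1,0) h-->(0,1,1) k-->(0,0)
  e2=(0,0,1) h-->(0,0,1) k-->(0,1)
  ⟦path⟧₂ = ⟨0 0 0; 0 0 1⟩
Equal? YES — commutes

Answer: COMMUTES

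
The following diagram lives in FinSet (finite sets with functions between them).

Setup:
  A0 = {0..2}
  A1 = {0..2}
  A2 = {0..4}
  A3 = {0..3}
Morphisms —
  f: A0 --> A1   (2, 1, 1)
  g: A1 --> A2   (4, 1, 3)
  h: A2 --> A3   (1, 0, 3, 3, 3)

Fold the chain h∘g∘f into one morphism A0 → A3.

  0 f-->2 g-->3 h-->3
  1 f-->1 g-->1 h-->0
  2 f-->1 g-->1 h-->0
result: (3, 0, 0)

Answer: (3, 0, 0)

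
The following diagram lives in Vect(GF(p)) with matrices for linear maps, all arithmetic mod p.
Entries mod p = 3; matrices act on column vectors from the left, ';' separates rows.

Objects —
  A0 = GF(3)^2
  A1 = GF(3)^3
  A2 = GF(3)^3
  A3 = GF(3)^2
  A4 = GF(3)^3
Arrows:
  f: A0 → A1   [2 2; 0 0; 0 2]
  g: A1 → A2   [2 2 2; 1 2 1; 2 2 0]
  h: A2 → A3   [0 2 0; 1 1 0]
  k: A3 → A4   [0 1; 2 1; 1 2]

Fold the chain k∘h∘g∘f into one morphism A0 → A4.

  e0=[1,0] f→[2,0,0] g→[1,2,1] h→[1,0] k→[0,2,1]
  e1=[0,1] f→[2,0,2] g→[2,1,1] h→[2,0] k→[0,1,2]
composite: [0 0; 2 1; 1 2]

Answer: [0 0; 2 1; 1 2]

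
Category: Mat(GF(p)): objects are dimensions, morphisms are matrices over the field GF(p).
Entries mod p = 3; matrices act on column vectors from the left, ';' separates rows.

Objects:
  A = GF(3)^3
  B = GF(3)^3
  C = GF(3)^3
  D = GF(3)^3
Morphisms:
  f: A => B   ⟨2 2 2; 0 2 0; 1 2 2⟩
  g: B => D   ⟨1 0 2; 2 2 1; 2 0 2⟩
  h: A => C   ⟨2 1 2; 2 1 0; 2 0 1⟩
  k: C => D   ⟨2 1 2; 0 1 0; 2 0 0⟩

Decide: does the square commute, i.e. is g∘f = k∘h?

Path 1 = f;g:
  e0=(1,0,0) f=>(2,0,1) g=>(1,2,0)
  e1=(0,1,0) f=>(2,2,2) g=>(0,1,2)
  e2=(0,0,1) f=>(2,0,2) g=>(0,0,2)
  result₁ = ⟨1 0 0; 2 1 0; 0 2 2⟩
Path 2 = h;k:
  e0=(1,0,0) h=>(2,2,2) k=>(1,2,1)
  e1=(0,1,0) h=>(1,1,0) k=>(0,1,2)
  e2=(0,0,1) h=>(2,0,1) k=>(0,0,1)
  result₂ = ⟨1 0 0; 2 1 0; 1 2 1⟩
Equal? differ; not commutative

Answer: DOES NOT COMMUTE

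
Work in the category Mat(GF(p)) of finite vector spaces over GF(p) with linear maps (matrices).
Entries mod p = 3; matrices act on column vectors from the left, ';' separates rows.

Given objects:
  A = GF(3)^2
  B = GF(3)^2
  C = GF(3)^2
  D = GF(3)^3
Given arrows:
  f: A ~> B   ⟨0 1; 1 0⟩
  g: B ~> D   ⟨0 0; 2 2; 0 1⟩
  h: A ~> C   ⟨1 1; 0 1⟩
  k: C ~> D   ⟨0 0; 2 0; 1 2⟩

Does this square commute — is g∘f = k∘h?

Answer: COMMUTES

Work:
Along f;g (path 1):
  e0=[1,0] f~>[0,1] g~>[0,2,1]
  e1=[0,1] f~>[1,0] g~>[0,2,0]
  ⟦path⟧₁ = ⟨0 0; 2 2; 1 0⟩
Along h;k (path 2):
  e0=[1,0] h~>[1,0] k~>[0,2,1]
  e1=[0,1] h~>[1,1] k~>[0,2,0]
  ⟦path⟧₂ = ⟨0 0; 2 2; 1 0⟩
Equal? same morphism ✓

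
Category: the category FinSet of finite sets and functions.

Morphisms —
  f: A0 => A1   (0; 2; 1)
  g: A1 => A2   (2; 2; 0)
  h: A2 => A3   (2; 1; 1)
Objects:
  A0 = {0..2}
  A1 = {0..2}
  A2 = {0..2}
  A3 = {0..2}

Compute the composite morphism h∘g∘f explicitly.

  0 f=>0 g=>2 h=>1
  1 f=>2 g=>0 h=>2
  2 f=>1 g=>2 h=>1
result: (1; 2; 1)

Answer: (1; 2; 1)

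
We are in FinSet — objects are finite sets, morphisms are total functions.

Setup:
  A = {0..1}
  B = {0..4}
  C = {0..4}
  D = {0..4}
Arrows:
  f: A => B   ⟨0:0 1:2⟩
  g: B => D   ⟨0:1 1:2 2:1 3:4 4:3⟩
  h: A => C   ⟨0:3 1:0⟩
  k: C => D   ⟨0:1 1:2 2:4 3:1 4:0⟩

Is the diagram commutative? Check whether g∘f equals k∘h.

Path 1 = f;g:
  0 f=>0 g=>1
  1 f=>2 g=>1
  result₁ = ⟨0:1 1:1⟩
Path 2 = h;k:
  0 h=>3 k=>1
  1 h=>0 k=>1
  result₂ = ⟨0:1 1:1⟩
Equal? same morphism ✓

Answer: COMMUTES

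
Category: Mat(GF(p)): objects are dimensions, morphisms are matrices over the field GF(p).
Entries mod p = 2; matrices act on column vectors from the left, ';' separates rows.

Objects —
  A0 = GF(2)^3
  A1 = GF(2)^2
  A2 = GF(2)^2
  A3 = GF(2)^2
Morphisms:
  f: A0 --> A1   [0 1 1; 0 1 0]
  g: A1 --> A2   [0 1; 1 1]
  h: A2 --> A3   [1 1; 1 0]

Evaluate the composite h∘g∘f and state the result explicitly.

  e0=(1,0,0) f-->(0,0) g-->(0,0) h-->(0,0)
  e1=(0,1,0) f-->(1,1) g-->(1,0) h-->(1,1)
  e2=(0,0,1) f-->(1,0) g-->(0,1) h-->(1,0)
result: [0 1 1; 0 1 0]

Answer: [0 1 1; 0 1 0]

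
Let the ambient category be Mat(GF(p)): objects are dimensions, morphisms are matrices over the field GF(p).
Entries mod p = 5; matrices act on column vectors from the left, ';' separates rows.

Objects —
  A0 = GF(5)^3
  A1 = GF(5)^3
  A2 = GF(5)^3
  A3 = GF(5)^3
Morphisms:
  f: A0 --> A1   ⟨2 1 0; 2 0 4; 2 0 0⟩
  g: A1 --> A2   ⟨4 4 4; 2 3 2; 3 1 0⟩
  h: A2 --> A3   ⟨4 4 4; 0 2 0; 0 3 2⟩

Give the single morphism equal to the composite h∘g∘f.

Answer: ⟨4 1 3; 3 4 4; 3 2 4⟩

Derivation:
  e0=[1,0,0] f-->[2,2,2] g-->[4,4,3] h-->[4,3,3]
  e1=[0,1,0] f-->[1,0,0] g-->[4,2,3] h-->[1,4,2]
  e2=[0,0,1] f-->[0,4,0] g-->[1,2,4] h-->[3,4,4]
result: ⟨4 1 3; 3 4 4; 3 2 4⟩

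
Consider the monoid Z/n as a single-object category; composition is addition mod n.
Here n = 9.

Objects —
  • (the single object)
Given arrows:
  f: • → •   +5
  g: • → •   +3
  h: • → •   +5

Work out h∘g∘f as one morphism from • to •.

  0 +5≡5 +3≡8 +5≡4  (mod 9)
result: +4

Answer: +4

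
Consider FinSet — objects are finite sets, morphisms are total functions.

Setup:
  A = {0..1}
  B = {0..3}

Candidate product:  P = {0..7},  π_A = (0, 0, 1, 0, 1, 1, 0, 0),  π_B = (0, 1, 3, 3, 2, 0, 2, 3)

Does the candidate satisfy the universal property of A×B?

Answer: NOT A VALID PRODUCT — duplicate pair at indices 3,7

Work:
|A|·|B| = 2·4 = 8;  |P| = 8
Check the pairing map k ↦ (π_A(k), π_B(k)):
  0 : (0,0)
  1 : (0,1)
  2 : (1,3)
  3 : (0,3)
  4 : (1,2)
  5 : (1,0)
  6 : (0,2)
  7 : (0,3)  ✗ repeats pair of k=3
distinct pairs in image: 7 / 8 needed
  → (0,3) hit at k=3 and k=7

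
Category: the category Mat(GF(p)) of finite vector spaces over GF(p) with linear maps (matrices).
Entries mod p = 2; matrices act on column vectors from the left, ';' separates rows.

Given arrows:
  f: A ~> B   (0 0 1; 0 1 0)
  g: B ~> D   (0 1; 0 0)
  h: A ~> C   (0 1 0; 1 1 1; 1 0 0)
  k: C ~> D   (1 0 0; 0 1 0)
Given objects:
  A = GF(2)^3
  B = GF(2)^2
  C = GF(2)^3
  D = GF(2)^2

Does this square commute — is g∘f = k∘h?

Answer: DOES NOT COMMUTE

Derivation:
Path 1 = f;g:
  e0=(1,0,0) f~>(0,0) g~>(0,0)
  e1=(0,1,0) f~>(0,1) g~>(1,0)
  e2=(0,0,1) f~>(1,0) g~>(0,0)
  ⟦path⟧₁ = (0 1 0; 0 0 0)
Path 2 = h;k:
  e0=(1,0,0) h~>(0,1,1) k~>(0,1)
  e1=(0,1,0) h~>(1,1,0) k~>(1,1)
  e2=(0,0,1) h~>(0,1,0) k~>(0,1)
  ⟦path⟧₂ = (0 1 0; 1 1 1)
Equal? distinct morphisms ✗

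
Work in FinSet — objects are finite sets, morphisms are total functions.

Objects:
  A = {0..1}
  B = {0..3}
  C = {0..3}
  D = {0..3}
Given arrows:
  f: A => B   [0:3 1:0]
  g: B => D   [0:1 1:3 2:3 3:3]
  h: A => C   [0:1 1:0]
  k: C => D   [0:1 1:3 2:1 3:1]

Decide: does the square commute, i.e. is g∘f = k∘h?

Along f;g (path 1):
  0 f=>3 g=>3
  1 f=>0 g=>1
  ⟦path⟧₁ = [0:3 1:1]
Along h;k (path 2):
  0 h=>1 k=>3
  1 h=>0 k=>1
  ⟦path⟧₂ = [0:3 1:1]
Equal? YES — commutes

Answer: COMMUTES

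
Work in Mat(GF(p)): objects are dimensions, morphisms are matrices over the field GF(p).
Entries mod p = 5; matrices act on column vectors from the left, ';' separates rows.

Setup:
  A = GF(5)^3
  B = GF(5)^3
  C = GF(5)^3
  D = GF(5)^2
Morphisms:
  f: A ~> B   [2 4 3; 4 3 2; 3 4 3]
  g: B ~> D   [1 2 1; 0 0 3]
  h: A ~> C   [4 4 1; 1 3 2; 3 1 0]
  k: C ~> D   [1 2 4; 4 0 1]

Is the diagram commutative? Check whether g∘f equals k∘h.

Along f;g (path 1):
  e0=[1,0,0] f~>[2,4,3] g~>[3,4]
  e1=[0,1,0] f~>[4,3,4] g~>[4,2]
  e2=[0,0,1] f~>[3,2,3] g~>[0,4]
  result₁ = [3 4 0; 4 2 4]
Along h;k (path 2):
  e0=[1,0,0] h~>[4,1,3] k~>[3,4]
  e1=[0,1,0] h~>[4,3,1] k~>[4,2]
  e2=[0,0,1] h~>[1,2,0] k~>[0,4]
  result₂ = [3 4 0; 4 2 4]
Equal? same morphism ✓

Answer: COMMUTES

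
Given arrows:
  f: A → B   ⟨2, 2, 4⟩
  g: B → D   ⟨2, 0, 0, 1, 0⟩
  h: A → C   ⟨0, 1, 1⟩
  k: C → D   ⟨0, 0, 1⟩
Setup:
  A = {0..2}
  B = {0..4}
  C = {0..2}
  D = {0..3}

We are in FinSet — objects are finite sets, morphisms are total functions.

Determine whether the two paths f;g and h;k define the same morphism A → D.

1) trace f;g:
  0 f→2 g→0
  1 f→2 g→0
  2 f→4 g→0
  result₁ = ⟨0, 0, 0⟩
2) trace h;k:
  0 h→0 k→0
  1 h→1 k→0
  2 h→1 k→0
  result₂ = ⟨0, 0, 0⟩
Equal? equal; square commutes

Answer: COMMUTES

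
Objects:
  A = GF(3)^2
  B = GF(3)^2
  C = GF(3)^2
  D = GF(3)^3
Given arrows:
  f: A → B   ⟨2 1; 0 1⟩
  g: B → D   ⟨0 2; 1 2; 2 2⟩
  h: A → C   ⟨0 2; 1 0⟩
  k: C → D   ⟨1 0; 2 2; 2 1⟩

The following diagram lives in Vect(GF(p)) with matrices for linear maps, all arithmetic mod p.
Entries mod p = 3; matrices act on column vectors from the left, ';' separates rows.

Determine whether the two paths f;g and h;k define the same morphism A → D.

Answer: DOES NOT COMMUTE

Trace:
Path 1 = f;g:
  e0=[1,0] f→[2,0] g→[0,2,1]
  e1=[0,1] f→[1,1] g→[2,0,1]
  ⟦path⟧₁ = ⟨0 2; 2 0; 1 1⟩
Path 2 = h;k:
  e0=[1,0] h→[0,1] k→[0,2,1]
  e1=[0,1] h→[2,0] k→[2,1,1]
  ⟦path⟧₂ = ⟨0 2; 2 1; 1 1⟩
Equal? NO — does not commute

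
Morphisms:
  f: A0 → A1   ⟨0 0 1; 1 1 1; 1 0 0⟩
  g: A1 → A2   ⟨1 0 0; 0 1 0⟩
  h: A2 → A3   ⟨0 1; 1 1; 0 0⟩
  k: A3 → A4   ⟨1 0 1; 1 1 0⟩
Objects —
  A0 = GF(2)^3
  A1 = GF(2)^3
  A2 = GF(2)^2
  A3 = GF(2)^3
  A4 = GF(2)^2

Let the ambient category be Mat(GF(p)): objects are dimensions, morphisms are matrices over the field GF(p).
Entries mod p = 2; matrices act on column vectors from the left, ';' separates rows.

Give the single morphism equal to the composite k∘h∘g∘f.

Answer: ⟨1 1 1; 0 0 1⟩

Work:
  e0=⟨1,0,0⟩ f→⟨0,1,1⟩ g→⟨0,1⟩ h→⟨1,1,0⟩ k→⟨1,0⟩
  e1=⟨0,1,0⟩ f→⟨0,1,0⟩ g→⟨0,1⟩ h→⟨1,1,0⟩ k→⟨1,0⟩
  e2=⟨0,0,1⟩ f→⟨1,1,0⟩ g→⟨1,1⟩ h→⟨1,0,0⟩ k→⟨1,1⟩
composite: ⟨1 1 1; 0 0 1⟩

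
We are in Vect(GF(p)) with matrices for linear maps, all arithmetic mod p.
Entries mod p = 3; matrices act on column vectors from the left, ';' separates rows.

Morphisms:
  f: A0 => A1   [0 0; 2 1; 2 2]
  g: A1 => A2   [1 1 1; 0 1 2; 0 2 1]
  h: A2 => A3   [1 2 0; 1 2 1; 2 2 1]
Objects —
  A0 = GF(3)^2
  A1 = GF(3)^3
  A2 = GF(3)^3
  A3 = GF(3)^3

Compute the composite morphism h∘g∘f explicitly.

Answer: [1 1; 1 2; 2 2]

Work:
  e0=(1,0) f=>(0,2,2) g=>(1,0,0) h=>(1,1,2)
  e1=(0,1) f=>(0,1,2) g=>(0,2,1) h=>(1,2,2)
composite: [1 1; 1 2; 2 2]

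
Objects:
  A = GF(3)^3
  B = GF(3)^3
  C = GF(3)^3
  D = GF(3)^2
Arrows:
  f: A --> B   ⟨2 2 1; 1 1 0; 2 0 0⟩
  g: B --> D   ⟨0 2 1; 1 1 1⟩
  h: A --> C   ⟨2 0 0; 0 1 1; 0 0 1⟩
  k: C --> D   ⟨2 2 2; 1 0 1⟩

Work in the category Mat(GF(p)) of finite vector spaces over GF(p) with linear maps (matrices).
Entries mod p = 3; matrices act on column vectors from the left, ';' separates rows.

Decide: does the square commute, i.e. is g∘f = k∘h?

Answer: DOES NOT COMMUTE

Work:
Along f;g (path 1):
  e0=⟨1,0,0⟩ f-->⟨2,1,2⟩ g-->⟨1,2⟩
  e1=⟨0,1,0⟩ f-->⟨2,1,0⟩ g-->⟨2,0⟩
  e2=⟨0,0,1⟩ f-->⟨1,0,0⟩ g-->⟨0,1⟩
  ⟦path⟧₁ = ⟨1 2 0; 2 0 1⟩
Along h;k (path 2):
  e0=⟨1,0,0⟩ h-->⟨2,0,0⟩ k-->⟨1,2⟩
  e1=⟨0,1,0⟩ h-->⟨0,1,0⟩ k-->⟨2,0⟩
  e2=⟨0,0,1⟩ h-->⟨0,1,1⟩ k-->⟨1,1⟩
  ⟦path⟧₂ = ⟨1 2 1; 2 0 1⟩
Equal? NO — does not commute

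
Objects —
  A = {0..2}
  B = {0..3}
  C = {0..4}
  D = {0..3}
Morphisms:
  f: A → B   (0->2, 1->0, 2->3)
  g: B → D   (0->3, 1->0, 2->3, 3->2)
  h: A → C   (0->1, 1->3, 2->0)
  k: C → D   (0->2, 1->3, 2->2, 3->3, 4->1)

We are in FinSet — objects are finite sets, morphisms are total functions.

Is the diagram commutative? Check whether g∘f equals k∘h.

Answer: COMMUTES

Derivation:
Path 1 = f;g:
  0 f→2 g→3
  1 f→0 g→3
  2 f→3 g→2
  ⟦path⟧₁ = (0->3, 1->3, 2->2)
Path 2 = h;k:
  0 h→1 k→3
  1 h→3 k→3
  2 h→0 k→2
  ⟦path⟧₂ = (0->3, 1->3, 2->2)
Equal? YES — commutes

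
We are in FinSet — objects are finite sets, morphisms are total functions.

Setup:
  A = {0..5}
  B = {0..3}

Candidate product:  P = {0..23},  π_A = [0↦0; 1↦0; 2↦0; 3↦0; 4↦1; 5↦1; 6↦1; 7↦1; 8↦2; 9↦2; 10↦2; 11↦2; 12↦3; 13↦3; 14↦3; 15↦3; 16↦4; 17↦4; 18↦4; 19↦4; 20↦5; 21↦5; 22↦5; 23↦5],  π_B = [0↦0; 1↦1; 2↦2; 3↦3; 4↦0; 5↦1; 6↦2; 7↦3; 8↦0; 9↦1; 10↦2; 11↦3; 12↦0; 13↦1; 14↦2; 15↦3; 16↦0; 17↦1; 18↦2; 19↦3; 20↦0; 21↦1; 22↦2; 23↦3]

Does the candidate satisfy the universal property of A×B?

|A|·|B| = 6·4 = 24;  |P| = 24
Check the pairing map k ↦ (π_A(k), π_B(k)):
  0 ↦ (0,0)
  1 ↦ (0,1)
  2 ↦ (0,2)
  3 ↦ (0,3)
  4 ↦ (1,0)
  5 ↦ (1,1)
  6 ↦ (1,2)
  7 ↦ (1,3)
  8 ↦ (2,0)
  9 ↦ (2,1)
  10 ↦ (2,2)
  11 ↦ (2,3)
  12 ↦ (3,0)
  13 ↦ (3,1)
  14 ↦ (3,2)
  15 ↦ (3,3)
  16 ↦ (4,0)
  17 ↦ (4,1)
  18 ↦ (4,2)
  19 ↦ (4,3)
  20 ↦ (5,0)
  21 ↦ (5,1)
  22 ↦ (5,2)
  23 ↦ (5,3)
distinct pairs in image: 24 / 24 needed
  → bijection onto A×B; projections well-typed.

Answer: VALID PRODUCT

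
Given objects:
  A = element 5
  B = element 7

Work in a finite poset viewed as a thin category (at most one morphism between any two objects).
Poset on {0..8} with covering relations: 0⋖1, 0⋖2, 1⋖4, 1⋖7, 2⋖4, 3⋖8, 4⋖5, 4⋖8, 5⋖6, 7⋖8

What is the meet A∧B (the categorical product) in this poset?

Common predecessors of 5,7: {0,1}
  0 ≤ 1
  1 ≤ 1
glb = 1

Answer: A∧B = 1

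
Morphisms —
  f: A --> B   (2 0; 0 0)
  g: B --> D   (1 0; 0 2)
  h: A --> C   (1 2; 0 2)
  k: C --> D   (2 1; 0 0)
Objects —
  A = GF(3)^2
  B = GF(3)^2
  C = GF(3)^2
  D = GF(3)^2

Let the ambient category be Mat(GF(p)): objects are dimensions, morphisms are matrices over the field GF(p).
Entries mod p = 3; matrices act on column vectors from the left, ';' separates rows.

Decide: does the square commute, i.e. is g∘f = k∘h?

Along f;g (path 1):
  e0=[1,0] f-->[2,0] g-->[2,0]
  e1=[0,1] f-->[0,0] g-->[0,0]
  ⟦path⟧₁ = (2 0; 0 0)
Along h;k (path 2):
  e0=[1,0] h-->[1,0] k-->[2,0]
  e1=[0,1] h-->[2,2] k-->[0,0]
  ⟦path⟧₂ = (2 0; 0 0)
Equal? equal; square commutes

Answer: COMMUTES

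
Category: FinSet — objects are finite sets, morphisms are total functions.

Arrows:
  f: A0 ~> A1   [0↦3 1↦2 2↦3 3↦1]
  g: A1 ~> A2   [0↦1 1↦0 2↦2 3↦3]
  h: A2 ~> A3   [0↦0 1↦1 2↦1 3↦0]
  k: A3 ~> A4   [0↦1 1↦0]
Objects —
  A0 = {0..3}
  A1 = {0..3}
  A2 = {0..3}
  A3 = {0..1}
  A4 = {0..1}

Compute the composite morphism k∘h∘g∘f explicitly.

Answer: [0↦1 1↦0 2↦1 3↦1]

Work:
  0 f~>3 g~>3 h~>0 k~>1
  1 f~>2 g~>2 h~>1 k~>0
  2 f~>3 g~>3 h~>0 k~>1
  3 f~>1 g~>0 h~>0 k~>1
result: [0↦1 1↦0 2↦1 3↦1]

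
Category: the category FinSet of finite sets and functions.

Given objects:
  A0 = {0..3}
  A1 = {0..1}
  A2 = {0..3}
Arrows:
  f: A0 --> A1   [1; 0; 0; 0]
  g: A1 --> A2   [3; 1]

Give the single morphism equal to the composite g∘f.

Answer: [1; 3; 3; 3]

Derivation:
  0 f-->1 g-->1
  1 f-->0 g-->3
  2 f-->0 g-->3
  3 f-->0 g-->3
composite: [1; 3; 3; 3]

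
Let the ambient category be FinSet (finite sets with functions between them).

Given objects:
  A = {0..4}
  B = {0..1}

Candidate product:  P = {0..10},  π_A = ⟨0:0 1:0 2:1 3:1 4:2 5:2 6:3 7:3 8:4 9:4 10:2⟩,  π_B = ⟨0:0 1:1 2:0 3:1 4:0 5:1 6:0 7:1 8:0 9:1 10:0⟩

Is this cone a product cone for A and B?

|A|·|B| = 5·2 = 10;  |P| = 11
  → cardinalities differ; no bijection possible.

Answer: NOT A VALID PRODUCT — |P|=11 ≠ |A|·|B|=10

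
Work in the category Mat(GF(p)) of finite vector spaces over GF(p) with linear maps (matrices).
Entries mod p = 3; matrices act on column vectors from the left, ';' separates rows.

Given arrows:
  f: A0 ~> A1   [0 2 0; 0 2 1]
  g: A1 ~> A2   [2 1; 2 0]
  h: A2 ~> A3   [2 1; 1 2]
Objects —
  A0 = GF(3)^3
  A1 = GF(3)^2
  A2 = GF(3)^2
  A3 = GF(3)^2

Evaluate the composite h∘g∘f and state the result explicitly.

Answer: [0 1 2; 0 2 1]

Derivation:
  e0=⟨1,0,0⟩ f~>⟨0,0⟩ g~>⟨0,0⟩ h~>⟨0,0⟩
  e1=⟨0,1,0⟩ f~>⟨2,2⟩ g~>⟨0,1⟩ h~>⟨1,2⟩
  e2=⟨0,0,1⟩ f~>⟨0,1⟩ g~>⟨1,0⟩ h~>⟨2,1⟩
composite: [0 1 2; 0 2 1]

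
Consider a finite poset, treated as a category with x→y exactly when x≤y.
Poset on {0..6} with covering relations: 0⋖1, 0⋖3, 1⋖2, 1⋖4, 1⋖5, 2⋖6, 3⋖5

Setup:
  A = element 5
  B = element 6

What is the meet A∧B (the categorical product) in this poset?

Answer: A∧B = 1

Derivation:
Lower bounds of A=5 and B=6: {0,1}
  0 ⊑ 1
  1 ⊑ 1
glb = 1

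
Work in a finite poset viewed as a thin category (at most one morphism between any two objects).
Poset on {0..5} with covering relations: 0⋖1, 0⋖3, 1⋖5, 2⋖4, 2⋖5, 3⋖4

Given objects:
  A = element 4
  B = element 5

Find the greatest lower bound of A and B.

Answer: NO MEET EXISTS

Derivation:
Common predecessors of 4,5: {0,2}
  maximal lower bounds 0 and 2 are incomparable: neither 0≤2 nor 2≤0
→ no greatest lower bound exists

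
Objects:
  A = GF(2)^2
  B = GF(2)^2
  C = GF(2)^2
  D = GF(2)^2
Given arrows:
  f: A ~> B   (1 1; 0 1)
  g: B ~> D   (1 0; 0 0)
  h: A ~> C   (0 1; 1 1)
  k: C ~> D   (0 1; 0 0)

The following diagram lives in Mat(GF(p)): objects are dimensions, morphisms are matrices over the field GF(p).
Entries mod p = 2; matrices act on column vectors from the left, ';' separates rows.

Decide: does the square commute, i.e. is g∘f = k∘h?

Answer: COMMUTES

Work:
Path 1 = f;g:
  e0=[1,0] f~>[1,0] g~>[1,0]
  e1=[0,1] f~>[1,1] g~>[1,0]
  ⟦path⟧₁ = (1 1; 0 0)
Path 2 = h;k:
  e0=[1,0] h~>[0,1] k~>[1,0]
  e1=[0,1] h~>[1,1] k~>[1,0]
  ⟦path⟧₂ = (1 1; 0 0)
Equal? equal; square commutes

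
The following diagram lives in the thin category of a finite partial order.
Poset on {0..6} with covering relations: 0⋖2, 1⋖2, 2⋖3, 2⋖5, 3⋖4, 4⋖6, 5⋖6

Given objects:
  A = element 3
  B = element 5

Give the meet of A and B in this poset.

Answer: A∧B = 2

Trace:
Lower bounds of A=3 and B=5: {0,1,2}
  0 <= 2
  1 <= 2
  2 <= 2
glb = 2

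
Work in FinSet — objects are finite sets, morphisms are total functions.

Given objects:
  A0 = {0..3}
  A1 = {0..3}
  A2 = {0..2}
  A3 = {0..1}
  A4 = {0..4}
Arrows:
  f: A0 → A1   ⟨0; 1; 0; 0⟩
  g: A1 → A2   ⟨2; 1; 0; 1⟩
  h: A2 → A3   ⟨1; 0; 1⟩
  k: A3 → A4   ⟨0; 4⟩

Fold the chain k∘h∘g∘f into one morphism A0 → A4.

Answer: ⟨4; 0; 4; 4⟩

Derivation:
  0 f→0 g→2 h→1 k→4
  1 f→1 g→1 h→0 k→0
  2 f→0 g→2 h→1 k→4
  3 f→0 g→2 h→1 k→4
⟦path⟧: ⟨4; 0; 4; 4⟩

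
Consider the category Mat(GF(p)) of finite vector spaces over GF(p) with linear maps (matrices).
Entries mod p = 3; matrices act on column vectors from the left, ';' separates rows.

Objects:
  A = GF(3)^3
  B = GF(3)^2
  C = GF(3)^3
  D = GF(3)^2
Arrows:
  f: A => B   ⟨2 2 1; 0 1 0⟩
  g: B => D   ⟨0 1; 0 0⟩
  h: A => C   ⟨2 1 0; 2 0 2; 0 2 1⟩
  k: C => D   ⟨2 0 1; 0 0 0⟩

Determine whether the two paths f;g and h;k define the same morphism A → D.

1) trace f;g:
  e0=(1,0,0) f=>(2,0) g=>(0,0)
  e1=(0,1,0) f=>(2,1) g=>(1,0)
  e2=(0,0,1) f=>(1,0) g=>(0,0)
  result₁ = ⟨0 1 0; 0 0 0⟩
2) trace h;k:
  e0=(1,0,0) h=>(2,2,0) k=>(1,0)
  e1=(0,1,0) h=>(1,0,2) k=>(1,0)
  e2=(0,0,1) h=>(0,2,1) k=>(1,0)
  result₂ = ⟨1 1 1; 0 0 0⟩
Equal? differ; not commutative

Answer: DOES NOT COMMUTE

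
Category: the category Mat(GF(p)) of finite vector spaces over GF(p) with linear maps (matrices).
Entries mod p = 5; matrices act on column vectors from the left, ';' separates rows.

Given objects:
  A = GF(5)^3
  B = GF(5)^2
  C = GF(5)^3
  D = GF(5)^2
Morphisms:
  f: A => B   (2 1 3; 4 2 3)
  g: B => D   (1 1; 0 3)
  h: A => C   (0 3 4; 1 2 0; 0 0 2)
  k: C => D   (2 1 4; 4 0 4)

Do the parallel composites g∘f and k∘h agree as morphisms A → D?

Path 1 = f;g:
  e0=⟨1,0,0⟩ f=>⟨2,4⟩ g=>⟨1,2⟩
  e1=⟨0,1,0⟩ f=>⟨1,2⟩ g=>⟨3,1⟩
  e2=⟨0,0,1⟩ f=>⟨3,3⟩ g=>⟨1,4⟩
  ⟦path⟧₁ = (1 3 1; 2 1 4)
Path 2 = h;k:
  e0=⟨1,0,0⟩ h=>⟨0,1,0⟩ k=>⟨1,0⟩
  e1=⟨0,1,0⟩ h=>⟨3,2,0⟩ k=>⟨3,2⟩
  e2=⟨0,0,1⟩ h=>⟨4,0,2⟩ k=>⟨1,4⟩
  ⟦path⟧₂ = (1 3 1; 0 2 4)
Equal? distinct morphisms ✗

Answer: DOES NOT COMMUTE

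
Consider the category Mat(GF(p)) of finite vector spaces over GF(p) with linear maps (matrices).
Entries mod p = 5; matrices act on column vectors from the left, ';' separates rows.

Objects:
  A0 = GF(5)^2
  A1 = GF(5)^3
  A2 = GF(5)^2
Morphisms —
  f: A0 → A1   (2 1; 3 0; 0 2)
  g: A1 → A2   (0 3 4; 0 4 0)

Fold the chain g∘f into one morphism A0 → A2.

  e0=(1,0) f→(2,3,0) g→(4,2)
  e1=(0,1) f→(1,0,2) g→(3,0)
composite: (4 3; 2 0)

Answer: (4 3; 2 0)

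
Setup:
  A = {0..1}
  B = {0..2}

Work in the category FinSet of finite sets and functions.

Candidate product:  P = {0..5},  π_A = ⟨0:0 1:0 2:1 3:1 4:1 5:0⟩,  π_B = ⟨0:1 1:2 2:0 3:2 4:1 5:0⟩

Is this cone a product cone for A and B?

Answer: VALID PRODUCT

Trace:
|A|·|B| = 2·3 = 6;  |P| = 6
Check the pairing map k ↦ (π_A(k), π_B(k)):
  0 : (0,1)
  1 : (0,2)
  2 : (1,0)
  3 : (1,2)
  4 : (1,1)
  5 : (0,0)
distinct pairs in image: 6 / 6 needed
  → bijection onto A×B; projections well-typed.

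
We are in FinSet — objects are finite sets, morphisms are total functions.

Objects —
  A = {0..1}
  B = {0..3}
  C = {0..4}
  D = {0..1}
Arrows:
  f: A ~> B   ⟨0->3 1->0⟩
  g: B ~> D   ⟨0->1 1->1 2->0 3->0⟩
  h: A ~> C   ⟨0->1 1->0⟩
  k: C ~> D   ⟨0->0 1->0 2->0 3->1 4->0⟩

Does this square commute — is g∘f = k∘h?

Answer: DOES NOT COMMUTE

Derivation:
Along f;g (path 1):
  0 f~>3 g~>0
  1 f~>0 g~>1
  result₁ = ⟨0->0 1->1⟩
Along h;k (path 2):
  0 h~>1 k~>0
  1 h~>0 k~>0
  result₂ = ⟨0->0 1->0⟩
Equal? differ; not commutative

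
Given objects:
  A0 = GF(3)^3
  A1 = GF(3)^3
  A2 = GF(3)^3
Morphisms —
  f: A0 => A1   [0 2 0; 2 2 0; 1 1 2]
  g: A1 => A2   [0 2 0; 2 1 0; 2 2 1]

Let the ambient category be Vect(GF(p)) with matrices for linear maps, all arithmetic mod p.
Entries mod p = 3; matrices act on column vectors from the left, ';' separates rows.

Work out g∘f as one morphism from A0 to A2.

Answer: [1 1 0; 2 0 0; 2 0 2]

Derivation:
  e0=[1,0,0] f=>[0,2,1] g=>[1,2,2]
  e1=[0,1,0] f=>[2,2,1] g=>[1,0,0]
  e2=[0,0,1] f=>[0,0,2] g=>[0,0,2]
result: [1 1 0; 2 0 0; 2 0 2]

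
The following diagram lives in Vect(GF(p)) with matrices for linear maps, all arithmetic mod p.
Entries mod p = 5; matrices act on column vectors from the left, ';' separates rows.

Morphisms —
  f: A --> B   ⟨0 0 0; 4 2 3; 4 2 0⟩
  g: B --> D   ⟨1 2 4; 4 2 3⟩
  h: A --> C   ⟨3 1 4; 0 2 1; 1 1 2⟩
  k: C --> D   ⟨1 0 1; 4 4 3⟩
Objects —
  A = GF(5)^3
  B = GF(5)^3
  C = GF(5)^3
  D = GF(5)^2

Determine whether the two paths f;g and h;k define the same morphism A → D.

Answer: COMMUTES

Derivation:
Along f;g (path 1):
  e0=⟨1,0,0⟩ f-->⟨0,4,4⟩ g-->⟨4,0⟩
  e1=⟨0,1,0⟩ f-->⟨0,2,2⟩ g-->⟨2,0⟩
  e2=⟨0,0,1⟩ f-->⟨0,3,0⟩ g-->⟨1,1⟩
  result₁ = ⟨4 2 1; 0 0 1⟩
Along h;k (path 2):
  e0=⟨1,0,0⟩ h-->⟨3,0,1⟩ k-->⟨4,0⟩
  e1=⟨0,1,0⟩ h-->⟨1,2,1⟩ k-->⟨2,0⟩
  e2=⟨0,0,1⟩ h-->⟨4,1,2⟩ k-->⟨1,1⟩
  result₂ = ⟨4 2 1; 0 0 1⟩
Equal? YES — commutes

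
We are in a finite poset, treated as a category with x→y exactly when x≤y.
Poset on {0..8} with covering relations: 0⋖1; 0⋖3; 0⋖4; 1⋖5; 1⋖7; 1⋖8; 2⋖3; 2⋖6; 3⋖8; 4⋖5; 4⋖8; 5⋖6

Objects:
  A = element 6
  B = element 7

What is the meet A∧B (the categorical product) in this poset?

{x : x<=A ∧ x<=B} = {0,1}  (A=6, B=7)
  0 <= 1
  1 <= 1
glb = 1

Answer: A∧B = 1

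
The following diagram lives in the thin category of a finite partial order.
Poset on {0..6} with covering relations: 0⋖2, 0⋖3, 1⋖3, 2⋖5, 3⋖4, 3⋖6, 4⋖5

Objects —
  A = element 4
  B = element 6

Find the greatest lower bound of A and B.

Answer: A∧B = 3

Trace:
{x : x<=A ∧ x<=B} = {0,1,3}  (A=4, B=6)
  0 <= 3
  1 <= 3
  3 <= 3
glb = 3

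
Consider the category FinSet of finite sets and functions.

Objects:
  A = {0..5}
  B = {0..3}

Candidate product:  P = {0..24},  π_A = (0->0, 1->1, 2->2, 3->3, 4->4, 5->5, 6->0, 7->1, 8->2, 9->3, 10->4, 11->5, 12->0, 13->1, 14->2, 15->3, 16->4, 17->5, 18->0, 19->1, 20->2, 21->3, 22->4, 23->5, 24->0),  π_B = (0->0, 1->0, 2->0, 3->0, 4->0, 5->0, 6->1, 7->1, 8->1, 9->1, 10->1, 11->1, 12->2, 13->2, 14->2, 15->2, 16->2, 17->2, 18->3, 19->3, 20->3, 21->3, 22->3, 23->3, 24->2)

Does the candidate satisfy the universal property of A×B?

|A|·|B| = 6·4 = 24;  |P| = 25
  → cardinalities differ; no bijection possible.

Answer: NOT A VALID PRODUCT — |P|=25 ≠ |A|·|B|=24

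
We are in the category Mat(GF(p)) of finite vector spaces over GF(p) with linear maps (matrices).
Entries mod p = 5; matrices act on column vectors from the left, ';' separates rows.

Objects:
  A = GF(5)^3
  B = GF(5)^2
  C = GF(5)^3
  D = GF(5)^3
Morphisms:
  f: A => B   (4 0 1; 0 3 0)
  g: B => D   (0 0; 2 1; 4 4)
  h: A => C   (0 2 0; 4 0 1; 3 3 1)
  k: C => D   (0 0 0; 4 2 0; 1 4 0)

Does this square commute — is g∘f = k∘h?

Answer: COMMUTES

Trace:
1) trace f;g:
  e0=⟨1,0,0⟩ f=>⟨4,0⟩ g=>⟨0,3,1⟩
  e1=⟨0,1,0⟩ f=>⟨0,3⟩ g=>⟨0,3,2⟩
  e2=⟨0,0,1⟩ f=>⟨1,0⟩ g=>⟨0,2,4⟩
  result₁ = (0 0 0; 3 3 2; 1 2 4)
2) trace h;k:
  e0=⟨1,0,0⟩ h=>⟨0,4,3⟩ k=>⟨0,3,1⟩
  e1=⟨0,1,0⟩ h=>⟨2,0,3⟩ k=>⟨0,3,2⟩
  e2=⟨0,0,1⟩ h=>⟨0,1,1⟩ k=>⟨0,2,4⟩
  result₂ = (0 0 0; 3 3 2; 1 2 4)
Equal? same morphism ✓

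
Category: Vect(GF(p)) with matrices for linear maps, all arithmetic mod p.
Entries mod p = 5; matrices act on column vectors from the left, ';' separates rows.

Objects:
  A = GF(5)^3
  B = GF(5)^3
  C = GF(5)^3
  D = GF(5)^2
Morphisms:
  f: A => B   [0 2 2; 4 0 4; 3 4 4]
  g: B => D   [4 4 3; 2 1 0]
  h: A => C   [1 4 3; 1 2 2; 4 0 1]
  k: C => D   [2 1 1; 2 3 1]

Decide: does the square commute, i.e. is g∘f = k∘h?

Along f;g (path 1):
  e0=[1,0,0] f=>[0,4,3] g=>[0,4]
  e1=[0,1,0] f=>[2,0,4] g=>[0,4]
  e2=[0,0,1] f=>[2,4,4] g=>[1,3]
  ⟦path⟧₁ = [0 0 1; 4 4 3]
Along h;k (path 2):
  e0=[1,0,0] h=>[1,1,4] k=>[2,4]
  e1=[0,1,0] h=>[4,2,0] k=>[0,4]
  e2=[0,0,1] h=>[3,2,1] k=>[4,3]
  ⟦path⟧₂ = [2 0 4; 4 4 3]
Equal? NO — does not commute

Answer: DOES NOT COMMUTE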